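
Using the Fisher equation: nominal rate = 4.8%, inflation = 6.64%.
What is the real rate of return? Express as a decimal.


Formula: (1 + r_real) = (1 + r_nom) / (1 + inflation)
Substituting: (1 + r_real) = 1.048 / 1.0664
(1 + r_real) = 0.982746
r_real = 0.982746 - 1 = -0.017254

-0.017254


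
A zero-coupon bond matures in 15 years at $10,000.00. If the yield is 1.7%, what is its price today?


Formula: Price = FV / (1 + r)^n
Substituting: Price = $10,000.00 / (1 + 0.017)^15
Discount factor: (1.017)^15 = 1.287699
Price = $10,000.00 / 1.287699 = $7,765.79

$7,765.79


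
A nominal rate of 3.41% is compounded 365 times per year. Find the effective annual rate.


Formula: EAR = (1 + r/m)^m - 1
Period rate: r/m = 0.0341 / 365 = 9.3e-05
Compounding: (1 + 9.3e-05)^365 = 1.034686
EAR = 1.034686 - 1 = 0.034686

0.034686


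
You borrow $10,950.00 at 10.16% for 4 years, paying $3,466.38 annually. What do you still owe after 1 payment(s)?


Formula: Balance = PV*(1+r)^k - PMT*((1+r)^k - 1)/r
Growth: (1 + 0.1016)^1 = 1.1016
Accumulated factor: ((1+r)^k - 1)/r = 1.0
Balance = $10,950.00 * 1.1016 - $3,466.38 * 1.0
Balance = $8,596.14

$8,596.14


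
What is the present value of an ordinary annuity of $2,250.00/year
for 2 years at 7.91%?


Formula: PV = PMT * (1 - (1+r)^(-n)) / r
Discount factor: (1 + 0.0791)^(-2) = 0.85877
Bracket: 1 - 0.85877 = 0.14123
PV = $2,250.00 * 0.14123 / 0.0791 = $4,017.30

$4,017.30


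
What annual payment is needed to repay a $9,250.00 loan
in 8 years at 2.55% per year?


Formula: PMT = PV * r / (1 - (1+r)^(-n))
Denominator: 1 - (1 + 0.0255)^(-8) = 0.182449
Numerator: $9,250.00 * 0.0255 = 235.875
PMT = 235.875 / 0.182449 = $1,292.82

$1,292.82


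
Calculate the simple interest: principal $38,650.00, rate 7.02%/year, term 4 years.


Formula: I = P * r * t
Substituting: I = $38,650.00 * 0.0702 * 4
Step: I = $38,650.00 * 0.2808
I = $10,852.92

$10,852.92


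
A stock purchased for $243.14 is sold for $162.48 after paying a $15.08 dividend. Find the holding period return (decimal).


Formula: HPR = (P1 - P0 + D) / P0
Gain: $162.48 - $243.14 + $15.08 = -$65.58
HPR = -$65.58 / $243.14 = -0.2697

-0.2697


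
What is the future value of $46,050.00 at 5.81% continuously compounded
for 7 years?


Formula: FV = P * e^(r*t)
Exponent: r*t = 0.0581 * 7 = 0.4067
e^(0.4067) = 1.501853
FV = $46,050.00 * 1.501853 = $69,160.35

$69,160.35


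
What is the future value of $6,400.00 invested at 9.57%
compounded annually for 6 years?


Formula: FV = P * (1 + r)^n
Substituting: FV = $6,400.00 * (1 + 0.0957)^6
Growth factor: (1.0957)^6 = 1.730414
FV = $6,400.00 * 1.730414 = $11,074.65

$11,074.65


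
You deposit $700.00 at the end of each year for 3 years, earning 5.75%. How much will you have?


Formula: FV = PMT * ((1+r)^n - 1) / r
Growth factor: (1 + 0.0575)^3 = 1.182609
Numerator: 1.182609 - 1 = 0.182609
FV = $700.00 * 0.182609 / 0.0575 = $2,223.06

$2,223.06


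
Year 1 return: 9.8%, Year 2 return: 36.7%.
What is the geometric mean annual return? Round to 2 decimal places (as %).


Formula: Geometric mean = ((1+r1)*(1+r2))^(1/2) - 1
Product: (1 + 0.098) * (1 + 0.367) = 1.098 * 1.367 = 1.500966
Square root: 1.500966^0.5 = 1.225139
Geometric mean = 1.225139 - 1 = 0.225139
As percentage: 22.51%

22.51%


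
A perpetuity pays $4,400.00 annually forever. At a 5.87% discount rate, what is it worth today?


Formula: PV = C / r
Substituting: PV = $4,400.00 / 0.0587
PV = $74,957.41

$74,957.41


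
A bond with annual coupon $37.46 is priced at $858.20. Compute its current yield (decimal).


Formula: Current yield = annual coupon / price
Substituting: CY = $37.46 / $858.20
CY = 0.043649

0.043649


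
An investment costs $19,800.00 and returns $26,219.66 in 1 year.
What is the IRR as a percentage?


Formula: IRR = C1/C0 - 1
Substituting: IRR = $26,219.66 / $19,800.00 - 1
Ratio: 1.324225 - 1 = 0.324225
IRR = 32.4225%

32.4225%


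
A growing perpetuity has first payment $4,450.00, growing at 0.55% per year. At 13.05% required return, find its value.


Formula: PV = C / (r - g)
Spread: r - g = 0.1305 - 0.0055 = 0.125
Substituting: PV = $4,450.00 / 0.125
PV = $35,600.00

$35,600.00


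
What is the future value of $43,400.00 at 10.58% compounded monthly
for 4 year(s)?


Formula: FV = P * (1 + r/m)^(m*t)
Period rate: r/m = 0.1058 / 12 = 0.008817
Total periods: m*t = 12 * 4 = 48
Growth factor: (1 + 0.008817)^48 = 1.52401
FV = $43,400.00 * 1.52401 = $66,142.05

$66,142.05


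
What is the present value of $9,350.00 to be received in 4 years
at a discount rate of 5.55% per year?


Formula: PV = FV / (1 + r)^n
Substituting: PV = $9,350.00 / (1 + 0.0555)^4
Discount factor: (1.0555)^4 = 1.241175
PV = $9,350.00 / 1.241175 = $7,533.19

$7,533.19


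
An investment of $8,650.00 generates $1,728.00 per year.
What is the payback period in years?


Formula: Payback = investment / annual cash flow
Substituting: Payback = $8,650.00 / $1,728.00
Payback = 5.0058 years

5.0058 years


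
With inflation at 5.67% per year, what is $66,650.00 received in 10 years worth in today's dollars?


Formula: Real value = nominal / (1 + inflation)^years
Price level: (1 + 0.0567)^10 = 1.73587
Real value = $66,650.00 / 1.73587 = $38,395.74

$38,395.74


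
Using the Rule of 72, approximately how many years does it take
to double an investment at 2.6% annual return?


Formula: Years ≈ 72 / r
Substituting: Years ≈ 72 / 2.6
Years ≈ 27.7

27.7 years


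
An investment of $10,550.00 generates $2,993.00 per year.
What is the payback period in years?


Formula: Payback = investment / annual cash flow
Substituting: Payback = $10,550.00 / $2,993.00
Payback = 3.5249 years

3.5249 years


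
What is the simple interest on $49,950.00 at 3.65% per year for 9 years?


Formula: I = P * r * t
Substituting: I = $49,950.00 * 0.0365 * 9
Step: I = $49,950.00 * 0.3285
I = $16,408.58

$16,408.58


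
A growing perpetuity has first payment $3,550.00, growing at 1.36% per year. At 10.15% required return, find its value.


Formula: PV = C / (r - g)
Spread: r - g = 0.1015 - 0.0136 = 0.0879
Substituting: PV = $3,550.00 / 0.0879
PV = $40,386.80

$40,386.80


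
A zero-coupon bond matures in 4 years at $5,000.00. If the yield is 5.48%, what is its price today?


Formula: Price = FV / (1 + r)^n
Substituting: Price = $5,000.00 / (1 + 0.0548)^4
Discount factor: (1.0548)^4 = 1.237886
Price = $5,000.00 / 1.237886 = $4,039.15

$4,039.15


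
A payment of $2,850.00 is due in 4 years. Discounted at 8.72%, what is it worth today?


Formula: PV = FV / (1 + r)^n
Substituting: PV = $2,850.00 / (1 + 0.0872)^4
Discount factor: (1.0872)^4 = 1.397133
PV = $2,850.00 / 1.397133 = $2,039.89

$2,039.89


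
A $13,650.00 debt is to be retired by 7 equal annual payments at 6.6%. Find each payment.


Formula: PMT = PV * r / (1 - (1+r)^(-n))
Denominator: 1 - (1 + 0.066)^(-7) = 0.360708
Numerator: $13,650.00 * 0.066 = 900.9
PMT = 900.9 / 0.360708 = $2,497.59

$2,497.59


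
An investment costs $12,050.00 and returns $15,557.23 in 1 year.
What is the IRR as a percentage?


Formula: IRR = C1/C0 - 1
Substituting: IRR = $15,557.23 / $12,050.00 - 1
Ratio: 1.291056 - 1 = 0.291056
IRR = 29.1056%

29.1056%


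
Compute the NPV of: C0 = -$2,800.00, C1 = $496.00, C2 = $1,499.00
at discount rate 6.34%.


Formula: NPV = C0 + C1/(1+r) + C2/(1+r)^2
Discount C1: $496.00 / (1 + 0.0634) = $466.43
Discount C2: $1,499.00 / (1 + 0.0634)^2 = $1,325.59
NPV = -$2,800.00 + $466.43 + $1,325.59 = -$1,007.98

-$1,007.98


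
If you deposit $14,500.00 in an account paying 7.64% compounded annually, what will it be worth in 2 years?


Formula: FV = P * (1 + r)^n
Substituting: FV = $14,500.00 * (1 + 0.0764)^2
Growth factor: (1.0764)^2 = 1.158637
FV = $14,500.00 * 1.158637 = $16,800.24

$16,800.24


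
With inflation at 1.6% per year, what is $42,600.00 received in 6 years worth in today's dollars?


Formula: Real value = nominal / (1 + inflation)^years
Price level: (1 + 0.016)^6 = 1.099923
Real value = $42,600.00 / 1.099923 = $38,729.99

$38,729.99


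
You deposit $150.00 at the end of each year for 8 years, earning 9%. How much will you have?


Formula: FV = PMT * ((1+r)^n - 1) / r
Growth factor: (1 + 0.09)^8 = 1.992563
Numerator: 1.992563 - 1 = 0.992563
FV = $150.00 * 0.992563 / 0.09 = $1,654.27

$1,654.27


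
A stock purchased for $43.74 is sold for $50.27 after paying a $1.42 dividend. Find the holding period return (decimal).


Formula: HPR = (P1 - P0 + D) / P0
Gain: $50.27 - $43.74 + $1.42 = $7.95
HPR = $7.95 / $43.74 = 0.1818

0.1818


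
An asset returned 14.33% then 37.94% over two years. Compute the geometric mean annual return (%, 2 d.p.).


Formula: Geometric mean = ((1+r1)*(1+r2))^(1/2) - 1
Product: (1 + 0.1433) * (1 + 0.3794) = 1.1433 * 1.3794 = 1.577068
Square root: 1.577068^0.5 = 1.255814
Geometric mean = 1.255814 - 1 = 0.255814
As percentage: 25.58%

25.58%


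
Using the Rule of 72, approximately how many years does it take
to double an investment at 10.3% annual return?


Formula: Years ≈ 72 / r
Substituting: Years ≈ 72 / 10.3
Years ≈ 7.0

7.0 years


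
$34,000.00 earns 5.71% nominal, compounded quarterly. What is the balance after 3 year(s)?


Formula: FV = P * (1 + r/m)^(m*t)
Period rate: r/m = 0.0571 / 4 = 0.014275
Total periods: m*t = 4 * 3 = 12
Growth factor: (1 + 0.014275)^12 = 1.18541
FV = $34,000.00 * 1.18541 = $40,303.95

$40,303.95


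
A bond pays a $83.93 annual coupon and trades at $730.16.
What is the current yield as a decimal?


Formula: Current yield = annual coupon / price
Substituting: CY = $83.93 / $730.16
CY = 0.114947

0.114947


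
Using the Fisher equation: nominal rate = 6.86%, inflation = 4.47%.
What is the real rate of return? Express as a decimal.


Formula: (1 + r_real) = (1 + r_nom) / (1 + inflation)
Substituting: (1 + r_real) = 1.0686 / 1.0447
(1 + r_real) = 1.022877
r_real = 1.022877 - 1 = 0.022877

0.022877


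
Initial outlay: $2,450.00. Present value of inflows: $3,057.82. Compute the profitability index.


Formula: PI = PV(cash flows) / initial investment
Substituting: PI = $3,057.82 / $2,450.00
PI = 1.2481

1.2481


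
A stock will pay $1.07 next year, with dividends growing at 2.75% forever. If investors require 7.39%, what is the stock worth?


Formula: P = D1 / (r - g)
Spread: r - g = 0.0739 - 0.0275 = 0.0464
Substituting: P = $1.07 / 0.0464
P = $23.06

$23.06


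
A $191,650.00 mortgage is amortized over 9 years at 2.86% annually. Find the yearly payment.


Formula: PMT = PV * r / (1 - (1+r)^(-n))
Denominator: 1 - (1 + 0.0286)^(-9) = 0.224144
Numerator: $191,650.00 * 0.0286 = 5481.19
PMT = 5481.19 / 0.224144 = $24,453.92

$24,453.92


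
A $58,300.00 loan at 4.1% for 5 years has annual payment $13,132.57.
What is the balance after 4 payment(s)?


Formula: Balance = PV*(1+r)^k - PMT*((1+r)^k - 1)/r
Growth: (1 + 0.041)^4 = 1.174365
Accumulated factor: ((1+r)^k - 1)/r = 4.252793
Balance = $58,300.00 * 1.174365 - $13,132.57 * 4.252793
Balance = $12,615.35

$12,615.35


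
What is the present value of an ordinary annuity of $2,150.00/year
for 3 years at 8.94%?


Formula: PV = PMT * (1 - (1+r)^(-n)) / r
Discount factor: (1 + 0.0894)^(-3) = 0.77346
Bracket: 1 - 0.77346 = 0.22654
PV = $2,150.00 * 0.22654 / 0.0894 = $5,448.11

$5,448.11


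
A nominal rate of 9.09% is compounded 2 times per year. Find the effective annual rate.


Formula: EAR = (1 + r/m)^m - 1
Period rate: r/m = 0.0909 / 2 = 0.04545
Compounding: (1 + 0.04545)^2 = 1.092966
EAR = 1.092966 - 1 = 0.092966

0.092966


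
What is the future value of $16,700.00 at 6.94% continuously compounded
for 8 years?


Formula: FV = P * e^(r*t)
Exponent: r*t = 0.0694 * 8 = 0.5552
e^(0.5552) = 1.742289
FV = $16,700.00 * 1.742289 = $29,096.23

$29,096.23


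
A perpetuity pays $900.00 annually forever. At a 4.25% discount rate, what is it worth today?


Formula: PV = C / r
Substituting: PV = $900.00 / 0.0425
PV = $21,176.47

$21,176.47


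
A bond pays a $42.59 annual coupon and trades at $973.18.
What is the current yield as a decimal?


Formula: Current yield = annual coupon / price
Substituting: CY = $42.59 / $973.18
CY = 0.043764

0.043764


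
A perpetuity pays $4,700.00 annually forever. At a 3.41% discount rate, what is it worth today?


Formula: PV = C / r
Substituting: PV = $4,700.00 / 0.0341
PV = $137,829.91

$137,829.91


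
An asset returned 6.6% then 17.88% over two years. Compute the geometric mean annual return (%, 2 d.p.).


Formula: Geometric mean = ((1+r1)*(1+r2))^(1/2) - 1
Product: (1 + 0.066) * (1 + 0.1788) = 1.066 * 1.1788 = 1.256601
Square root: 1.256601^0.5 = 1.120982
Geometric mean = 1.120982 - 1 = 0.120982
As percentage: 12.10%

12.10%


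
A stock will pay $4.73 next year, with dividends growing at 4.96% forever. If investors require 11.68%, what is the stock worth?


Formula: P = D1 / (r - g)
Spread: r - g = 0.1168 - 0.0496 = 0.0672
Substituting: P = $4.73 / 0.0672
P = $70.39

$70.39


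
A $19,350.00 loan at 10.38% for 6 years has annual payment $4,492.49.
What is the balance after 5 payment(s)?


Formula: Balance = PV*(1+r)^k - PMT*((1+r)^k - 1)/r
Growth: (1 + 0.1038)^5 = 1.638521
Accumulated factor: ((1+r)^k - 1)/r = 6.151452
Balance = $19,350.00 * 1.638521 - $4,492.49 * 6.151452
Balance = $4,070.04

$4,070.04


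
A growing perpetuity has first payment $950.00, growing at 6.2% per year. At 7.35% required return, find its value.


Formula: PV = C / (r - g)
Spread: r - g = 0.0735 - 0.062 = 0.0115
Substituting: PV = $950.00 / 0.0115
PV = $82,608.70

$82,608.70


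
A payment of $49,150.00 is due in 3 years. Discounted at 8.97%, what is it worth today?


Formula: PV = FV / (1 + r)^n
Substituting: PV = $49,150.00 / (1 + 0.0897)^3
Discount factor: (1.0897)^3 = 1.29396
PV = $49,150.00 / 1.29396 = $37,984.17

$37,984.17


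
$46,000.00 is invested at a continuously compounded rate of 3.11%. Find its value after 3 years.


Formula: FV = P * e^(r*t)
Exponent: r*t = 0.0311 * 3 = 0.0933
e^(0.0933) = 1.097791
FV = $46,000.00 * 1.097791 = $50,498.39

$50,498.39


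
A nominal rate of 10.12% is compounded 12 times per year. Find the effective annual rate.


Formula: EAR = (1 + r/m)^m - 1
Period rate: r/m = 0.1012 / 12 = 0.008433
Compounding: (1 + 0.008433)^12 = 1.106028
EAR = 1.106028 - 1 = 0.106028

0.106028


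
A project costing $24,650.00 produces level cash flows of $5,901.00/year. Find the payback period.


Formula: Payback = investment / annual cash flow
Substituting: Payback = $24,650.00 / $5,901.00
Payback = 4.1773 years

4.1773 years


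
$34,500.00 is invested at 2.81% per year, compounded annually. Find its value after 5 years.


Formula: FV = P * (1 + r)^n
Substituting: FV = $34,500.00 * (1 + 0.0281)^5
Growth factor: (1.0281)^5 = 1.148621
FV = $34,500.00 * 1.148621 = $39,627.43

$39,627.43


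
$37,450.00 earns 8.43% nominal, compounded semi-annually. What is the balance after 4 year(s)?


Formula: FV = P * (1 + r/m)^(m*t)
Period rate: r/m = 0.0843 / 2 = 0.04215
Total periods: m*t = 2 * 4 = 8
Growth factor: (1 + 0.04215)^8 = 1.391368
FV = $37,450.00 * 1.391368 = $52,106.71

$52,106.71


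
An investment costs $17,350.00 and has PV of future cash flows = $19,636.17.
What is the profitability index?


Formula: PI = PV(cash flows) / initial investment
Substituting: PI = $19,636.17 / $17,350.00
PI = 1.1318

1.1318


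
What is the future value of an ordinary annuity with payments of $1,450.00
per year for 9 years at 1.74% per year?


Formula: FV = PMT * ((1+r)^n - 1) / r
Growth factor: (1 + 0.0174)^9 = 1.167954
Numerator: 1.167954 - 1 = 0.167954
FV = $1,450.00 * 0.167954 / 0.0174 = $13,996.14

$13,996.14


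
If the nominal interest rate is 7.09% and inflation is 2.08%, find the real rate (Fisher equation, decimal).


Formula: (1 + r_real) = (1 + r_nom) / (1 + inflation)
Substituting: (1 + r_real) = 1.0709 / 1.0208
(1 + r_real) = 1.049079
r_real = 1.049079 - 1 = 0.049079

0.049079


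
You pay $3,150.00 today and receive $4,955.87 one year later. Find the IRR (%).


Formula: IRR = C1/C0 - 1
Substituting: IRR = $4,955.87 / $3,150.00 - 1
Ratio: 1.573292 - 1 = 0.573292
IRR = 57.3292%

57.3292%


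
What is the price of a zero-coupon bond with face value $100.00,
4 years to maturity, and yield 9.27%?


Formula: Price = FV / (1 + r)^n
Substituting: Price = $100.00 / (1 + 0.0927)^4
Discount factor: (1.0927)^4 = 1.42562
Price = $100.00 / 1.42562 = $70.14

$70.14


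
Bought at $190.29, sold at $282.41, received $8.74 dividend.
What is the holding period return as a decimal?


Formula: HPR = (P1 - P0 + D) / P0
Gain: $282.41 - $190.29 + $8.74 = $100.86
HPR = $100.86 / $190.29 = 0.53

0.53


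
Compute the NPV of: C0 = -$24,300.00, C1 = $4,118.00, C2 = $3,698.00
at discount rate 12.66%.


Formula: NPV = C0 + C1/(1+r) + C2/(1+r)^2
Discount C1: $4,118.00 / (1 + 0.1266) = $3,655.25
Discount C2: $3,698.00 / (1 + 0.1266)^2 = $2,913.58
NPV = -$24,300.00 + $3,655.25 + $2,913.58 = -$17,731.17

-$17,731.17


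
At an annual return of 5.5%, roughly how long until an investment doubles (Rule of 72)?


Formula: Years ≈ 72 / r
Substituting: Years ≈ 72 / 5.5
Years ≈ 13.1

13.1 years


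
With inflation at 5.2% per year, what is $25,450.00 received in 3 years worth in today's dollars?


Formula: Real value = nominal / (1 + inflation)^years
Price level: (1 + 0.052)^3 = 1.164253
Real value = $25,450.00 / 1.164253 = $21,859.52

$21,859.52


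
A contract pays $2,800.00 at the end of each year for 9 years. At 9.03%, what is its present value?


Formula: PV = PMT * (1 - (1+r)^(-n)) / r
Discount factor: (1 + 0.0903)^(-9) = 0.459289
Bracket: 1 - 0.459289 = 0.540711
PV = $2,800.00 * 0.540711 / 0.0903 = $16,766.24

$16,766.24


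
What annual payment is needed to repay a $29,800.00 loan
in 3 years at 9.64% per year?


Formula: PMT = PV * r / (1 - (1+r)^(-n))
Denominator: 1 - (1 + 0.0964)^(-3) = 0.24126
Numerator: $29,800.00 * 0.0964 = 2872.72
PMT = 2872.72 / 0.24126 = $11,907.15

$11,907.15


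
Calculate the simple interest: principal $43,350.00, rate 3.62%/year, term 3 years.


Formula: I = P * r * t
Substituting: I = $43,350.00 * 0.0362 * 3
Step: I = $43,350.00 * 0.1086
I = $4,707.81

$4,707.81


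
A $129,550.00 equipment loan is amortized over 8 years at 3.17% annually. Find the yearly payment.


Formula: PMT = PV * r / (1 - (1+r)^(-n))
Denominator: 1 - (1 + 0.0317)^(-8) = 0.220937
Numerator: $129,550.00 * 0.0317 = 4106.735
PMT = 4106.735 / 0.220937 = $18,587.81

$18,587.81


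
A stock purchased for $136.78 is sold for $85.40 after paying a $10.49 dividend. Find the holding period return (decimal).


Formula: HPR = (P1 - P0 + D) / P0
Gain: $85.40 - $136.78 + $10.49 = -$40.89
HPR = -$40.89 / $136.78 = -0.2989

-0.2989


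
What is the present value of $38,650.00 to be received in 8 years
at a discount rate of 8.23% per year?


Formula: PV = FV / (1 + r)^n
Substituting: PV = $38,650.00 / (1 + 0.0823)^8
Discount factor: (1.0823)^8 = 1.882701
PV = $38,650.00 / 1.882701 = $20,529.02

$20,529.02


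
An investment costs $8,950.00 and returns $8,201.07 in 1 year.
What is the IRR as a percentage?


Formula: IRR = C1/C0 - 1
Substituting: IRR = $8,201.07 / $8,950.00 - 1
Ratio: 0.916321 - 1 = -0.083679
IRR = -8.3679%

-8.3679%


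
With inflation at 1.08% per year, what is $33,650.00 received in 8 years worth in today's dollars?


Formula: Real value = nominal / (1 + inflation)^years
Price level: (1 + 0.0108)^8 = 1.089737
Real value = $33,650.00 / 1.089737 = $30,879.00

$30,879.00


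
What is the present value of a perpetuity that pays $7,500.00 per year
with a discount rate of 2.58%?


Formula: PV = C / r
Substituting: PV = $7,500.00 / 0.0258
PV = $290,697.67

$290,697.67


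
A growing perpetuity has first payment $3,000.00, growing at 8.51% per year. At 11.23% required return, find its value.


Formula: PV = C / (r - g)
Spread: r - g = 0.1123 - 0.0851 = 0.0272
Substituting: PV = $3,000.00 / 0.0272
PV = $110,294.12

$110,294.12


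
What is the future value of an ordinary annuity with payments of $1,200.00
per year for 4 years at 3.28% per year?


Formula: FV = PMT * ((1+r)^n - 1) / r
Growth factor: (1 + 0.0328)^4 = 1.137797
Numerator: 1.137797 - 1 = 0.137797
FV = $1,200.00 * 0.137797 / 0.0328 = $5,041.37

$5,041.37


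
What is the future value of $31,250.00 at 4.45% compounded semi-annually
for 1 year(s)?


Formula: FV = P * (1 + r/m)^(m*t)
Period rate: r/m = 0.0445 / 2 = 0.02225
Total periods: m*t = 2 * 1 = 2
Growth factor: (1 + 0.02225)^2 = 1.044995
FV = $31,250.00 * 1.044995 = $32,656.10

$32,656.10


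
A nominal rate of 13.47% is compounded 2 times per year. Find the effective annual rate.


Formula: EAR = (1 + r/m)^m - 1
Period rate: r/m = 0.1347 / 2 = 0.06735
Compounding: (1 + 0.06735)^2 = 1.139236
EAR = 1.139236 - 1 = 0.139236

0.139236


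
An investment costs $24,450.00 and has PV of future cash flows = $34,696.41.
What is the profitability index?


Formula: PI = PV(cash flows) / initial investment
Substituting: PI = $34,696.41 / $24,450.00
PI = 1.4191

1.4191


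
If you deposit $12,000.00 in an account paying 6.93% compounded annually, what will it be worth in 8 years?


Formula: FV = P * (1 + r)^n
Substituting: FV = $12,000.00 * (1 + 0.0693)^8
Growth factor: (1.0693)^8 = 1.709214
FV = $12,000.00 * 1.709214 = $20,510.57

$20,510.57


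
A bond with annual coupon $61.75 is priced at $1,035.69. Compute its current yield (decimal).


Formula: Current yield = annual coupon / price
Substituting: CY = $61.75 / $1,035.69
CY = 0.059622

0.059622


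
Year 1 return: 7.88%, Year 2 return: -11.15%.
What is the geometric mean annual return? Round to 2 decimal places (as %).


Formula: Geometric mean = ((1+r1)*(1+r2))^(1/2) - 1
Product: (1 + 0.0788) * (1 + -0.1115) = 1.0788 * 0.8885 = 0.958514
Square root: 0.958514^0.5 = 0.979037
Geometric mean = 0.979037 - 1 = -0.020963
As percentage: -2.10%

-2.10%


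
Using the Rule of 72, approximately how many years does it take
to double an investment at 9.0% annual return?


Formula: Years ≈ 72 / r
Substituting: Years ≈ 72 / 9.0
Years ≈ 8.0

8.0 years


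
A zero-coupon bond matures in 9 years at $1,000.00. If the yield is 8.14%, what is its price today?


Formula: Price = FV / (1 + r)^n
Substituting: Price = $1,000.00 / (1 + 0.0814)^9
Discount factor: (1.0814)^9 = 2.022448
Price = $1,000.00 / 2.022448 = $494.45

$494.45


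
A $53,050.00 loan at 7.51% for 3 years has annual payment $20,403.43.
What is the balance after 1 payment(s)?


Formula: Balance = PV*(1+r)^k - PMT*((1+r)^k - 1)/r
Growth: (1 + 0.0751)^1 = 1.0751
Accumulated factor: ((1+r)^k - 1)/r = 1.0
Balance = $53,050.00 * 1.0751 - $20,403.43 * 1.0
Balance = $36,630.63

$36,630.63


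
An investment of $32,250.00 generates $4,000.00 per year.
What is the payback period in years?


Formula: Payback = investment / annual cash flow
Substituting: Payback = $32,250.00 / $4,000.00
Payback = 8.0625 years

8.0625 years


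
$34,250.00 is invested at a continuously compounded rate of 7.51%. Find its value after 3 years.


Formula: FV = P * e^(r*t)
Exponent: r*t = 0.0751 * 3 = 0.2253
e^(0.2253) = 1.252698
FV = $34,250.00 * 1.252698 = $42,904.92

$42,904.92


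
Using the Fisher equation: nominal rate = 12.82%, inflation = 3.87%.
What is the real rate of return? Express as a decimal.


Formula: (1 + r_real) = (1 + r_nom) / (1 + inflation)
Substituting: (1 + r_real) = 1.1282 / 1.0387
(1 + r_real) = 1.086165
r_real = 1.086165 - 1 = 0.086165

0.086165


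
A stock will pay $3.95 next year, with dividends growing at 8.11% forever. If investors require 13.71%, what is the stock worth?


Formula: P = D1 / (r - g)
Spread: r - g = 0.1371 - 0.0811 = 0.056
Substituting: P = $3.95 / 0.056
P = $70.54

$70.54


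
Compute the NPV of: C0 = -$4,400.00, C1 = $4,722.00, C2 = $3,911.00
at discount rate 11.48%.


Formula: NPV = C0 + C1/(1+r) + C2/(1+r)^2
Discount C1: $4,722.00 / (1 + 0.1148) = $4,235.74
Discount C2: $3,911.00 / (1 + 0.1148)^2 = $3,146.98
NPV = -$4,400.00 + $4,235.74 + $3,146.98 = $2,982.72

$2,982.72


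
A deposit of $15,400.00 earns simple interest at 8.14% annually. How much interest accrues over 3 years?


Formula: I = P * r * t
Substituting: I = $15,400.00 * 0.0814 * 3
Step: I = $15,400.00 * 0.2442
I = $3,760.68

$3,760.68


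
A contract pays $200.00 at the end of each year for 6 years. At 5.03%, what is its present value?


Formula: PV = PMT * (1 - (1+r)^(-n)) / r
Discount factor: (1 + 0.0503)^(-6) = 0.744937
Bracket: 1 - 0.744937 = 0.255063
PV = $200.00 * 0.255063 / 0.0503 = $1,014.17

$1,014.17


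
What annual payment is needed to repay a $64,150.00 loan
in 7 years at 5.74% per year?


Formula: PMT = PV * r / (1 - (1+r)^(-n))
Denominator: 1 - (1 + 0.0574)^(-7) = 0.323411
Numerator: $64,150.00 * 0.0574 = 3682.21
PMT = 3682.21 / 0.323411 = $11,385.54

$11,385.54


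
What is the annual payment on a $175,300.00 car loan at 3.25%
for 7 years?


Formula: PMT = PV * r / (1 - (1+r)^(-n))
Denominator: 1 - (1 + 0.0325)^(-7) = 0.20059
Numerator: $175,300.00 * 0.0325 = 5697.25
PMT = 5697.25 / 0.20059 = $28,402.46

$28,402.46


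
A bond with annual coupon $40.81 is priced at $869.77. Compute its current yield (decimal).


Formula: Current yield = annual coupon / price
Substituting: CY = $40.81 / $869.77
CY = 0.04692

0.04692


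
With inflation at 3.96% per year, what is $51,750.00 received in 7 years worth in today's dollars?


Formula: Real value = nominal / (1 + inflation)^years
Price level: (1 + 0.0396)^7 = 1.312393
Real value = $51,750.00 / 1.312393 = $39,431.79

$39,431.79


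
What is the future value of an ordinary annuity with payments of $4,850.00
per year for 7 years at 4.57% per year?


Formula: FV = PMT * ((1+r)^n - 1) / r
Growth factor: (1 + 0.0457)^7 = 1.367256
Numerator: 1.367256 - 1 = 0.367256
FV = $4,850.00 * 0.367256 / 0.0457 = $38,975.72

$38,975.72


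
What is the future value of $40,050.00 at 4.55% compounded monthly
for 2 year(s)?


Formula: FV = P * (1 + r/m)^(m*t)
Period rate: r/m = 0.0455 / 12 = 0.003792
Total periods: m*t = 12 * 2 = 24
Growth factor: (1 + 0.003792)^24 = 1.095081
FV = $40,050.00 * 1.095081 = $43,857.98

$43,857.98


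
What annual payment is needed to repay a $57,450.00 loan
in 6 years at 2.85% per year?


Formula: PMT = PV * r / (1 - (1+r)^(-n))
Denominator: 1 - (1 + 0.0285)^(-6) = 0.15516
Numerator: $57,450.00 * 0.0285 = 1637.325
PMT = 1637.325 / 0.15516 = $10,552.46

$10,552.46


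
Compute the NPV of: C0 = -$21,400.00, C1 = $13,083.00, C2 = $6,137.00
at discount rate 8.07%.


Formula: NPV = C0 + C1/(1+r) + C2/(1+r)^2
Discount C1: $13,083.00 / (1 + 0.0807) = $12,106.04
Discount C2: $6,137.00 / (1 + 0.0807)^2 = $5,254.67
NPV = -$21,400.00 + $12,106.04 + $5,254.67 = -$4,039.28

-$4,039.28


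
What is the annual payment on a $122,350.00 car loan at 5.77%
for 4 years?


Formula: PMT = PV * r / (1 - (1+r)^(-n))
Denominator: 1 - (1 + 0.0577)^(-4) = 0.200994
Numerator: $122,350.00 * 0.0577 = 7059.595
PMT = 7059.595 / 0.200994 = $35,123.39

$35,123.39


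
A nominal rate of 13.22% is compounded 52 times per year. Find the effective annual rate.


Formula: EAR = (1 + r/m)^m - 1
Period rate: r/m = 0.1322 / 52 = 0.002542
Compounding: (1 + 0.002542)^52 = 1.141145
EAR = 1.141145 - 1 = 0.141145

0.141145


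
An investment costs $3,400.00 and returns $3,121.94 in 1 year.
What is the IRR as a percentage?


Formula: IRR = C1/C0 - 1
Substituting: IRR = $3,121.94 / $3,400.00 - 1
Ratio: 0.918218 - 1 = -0.081782
IRR = -8.1782%

-8.1782%


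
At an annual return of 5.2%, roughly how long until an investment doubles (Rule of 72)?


Formula: Years ≈ 72 / r
Substituting: Years ≈ 72 / 5.2
Years ≈ 13.8

13.8 years


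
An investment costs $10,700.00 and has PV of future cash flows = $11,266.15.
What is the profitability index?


Formula: PI = PV(cash flows) / initial investment
Substituting: PI = $11,266.15 / $10,700.00
PI = 1.0529

1.0529


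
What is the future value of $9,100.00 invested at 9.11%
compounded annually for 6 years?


Formula: FV = P * (1 + r)^n
Substituting: FV = $9,100.00 * (1 + 0.0911)^6
Growth factor: (1.0911)^6 = 1.687281
FV = $9,100.00 * 1.687281 = $15,354.25

$15,354.25


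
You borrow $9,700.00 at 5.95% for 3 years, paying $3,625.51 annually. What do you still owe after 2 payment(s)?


Formula: Balance = PV*(1+r)^k - PMT*((1+r)^k - 1)/r
Growth: (1 + 0.0595)^2 = 1.12254
Accumulated factor: ((1+r)^k - 1)/r = 2.0595
Balance = $9,700.00 * 1.12254 - $3,625.51 * 2.0595
Balance = $3,421.90

$3,421.90


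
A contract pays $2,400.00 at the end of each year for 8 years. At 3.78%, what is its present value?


Formula: PV = PMT * (1 - (1+r)^(-n)) / r
Discount factor: (1 + 0.0378)^(-8) = 0.743174
Bracket: 1 - 0.743174 = 0.256826
PV = $2,400.00 * 0.256826 / 0.0378 = $16,306.40

$16,306.40


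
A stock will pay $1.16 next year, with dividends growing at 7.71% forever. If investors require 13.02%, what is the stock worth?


Formula: P = D1 / (r - g)
Spread: r - g = 0.1302 - 0.0771 = 0.0531
Substituting: P = $1.16 / 0.0531
P = $21.85

$21.85


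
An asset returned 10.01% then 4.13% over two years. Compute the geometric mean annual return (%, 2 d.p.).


Formula: Geometric mean = ((1+r1)*(1+r2))^(1/2) - 1
Product: (1 + 0.1001) * (1 + 0.0413) = 1.1001 * 1.0413 = 1.145534
Square root: 1.145534^0.5 = 1.070296
Geometric mean = 1.070296 - 1 = 0.070296
As percentage: 7.03%

7.03%


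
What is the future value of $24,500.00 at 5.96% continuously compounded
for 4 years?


Formula: FV = P * e^(r*t)
Exponent: r*t = 0.0596 * 4 = 0.2384
e^(0.2384) = 1.269217
FV = $24,500.00 * 1.269217 = $31,095.81

$31,095.81


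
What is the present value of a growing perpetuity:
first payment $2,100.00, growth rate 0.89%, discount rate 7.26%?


Formula: PV = C / (r - g)
Spread: r - g = 0.0726 - 0.0089 = 0.0637
Substituting: PV = $2,100.00 / 0.0637
PV = $32,967.03

$32,967.03


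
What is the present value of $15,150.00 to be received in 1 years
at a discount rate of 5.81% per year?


Formula: PV = FV / (1 + r)^n
Substituting: PV = $15,150.00 / (1 + 0.0581)^1
Discount factor: (1.0581)^1 = 1.0581
PV = $15,150.00 / 1.0581 = $14,318.12

$14,318.12


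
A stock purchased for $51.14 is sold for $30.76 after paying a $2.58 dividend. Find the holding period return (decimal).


Formula: HPR = (P1 - P0 + D) / P0
Gain: $30.76 - $51.14 + $2.58 = -$17.80
HPR = -$17.80 / $51.14 = -0.3481

-0.3481


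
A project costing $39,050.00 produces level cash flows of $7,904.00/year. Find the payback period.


Formula: Payback = investment / annual cash flow
Substituting: Payback = $39,050.00 / $7,904.00
Payback = 4.9405 years

4.9405 years


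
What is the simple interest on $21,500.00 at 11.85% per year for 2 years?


Formula: I = P * r * t
Substituting: I = $21,500.00 * 0.1185 * 2
Step: I = $21,500.00 * 0.237
I = $5,095.50

$5,095.50


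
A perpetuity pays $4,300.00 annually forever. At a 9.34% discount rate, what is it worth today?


Formula: PV = C / r
Substituting: PV = $4,300.00 / 0.0934
PV = $46,038.54

$46,038.54


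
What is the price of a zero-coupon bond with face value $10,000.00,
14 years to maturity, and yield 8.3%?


Formula: Price = FV / (1 + r)^n
Substituting: Price = $10,000.00 / (1 + 0.083)^14
Discount factor: (1.083)^14 = 3.053503
Price = $10,000.00 / 3.053503 = $3,274.93

$3,274.93


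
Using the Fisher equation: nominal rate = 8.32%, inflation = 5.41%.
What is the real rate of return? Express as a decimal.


Formula: (1 + r_real) = (1 + r_nom) / (1 + inflation)
Substituting: (1 + r_real) = 1.0832 / 1.0541
(1 + r_real) = 1.027606
r_real = 1.027606 - 1 = 0.027606

0.027606


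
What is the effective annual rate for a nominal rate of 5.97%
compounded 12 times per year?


Formula: EAR = (1 + r/m)^m - 1
Period rate: r/m = 0.0597 / 12 = 0.004975
Compounding: (1 + 0.004975)^12 = 1.061361
EAR = 1.061361 - 1 = 0.061361

0.061361


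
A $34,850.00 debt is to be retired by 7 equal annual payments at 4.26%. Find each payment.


Formula: PMT = PV * r / (1 - (1+r)^(-n))
Denominator: 1 - (1 + 0.0426)^(-7) = 0.253249
Numerator: $34,850.00 * 0.0426 = 1484.61
PMT = 1484.61 / 0.253249 = $5,862.26

$5,862.26


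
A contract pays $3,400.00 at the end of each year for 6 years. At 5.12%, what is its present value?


Formula: PV = PMT * (1 - (1+r)^(-n)) / r
Discount factor: (1 + 0.0512)^(-6) = 0.741119
Bracket: 1 - 0.741119 = 0.258881
PV = $3,400.00 * 0.258881 / 0.0512 = $17,191.32

$17,191.32


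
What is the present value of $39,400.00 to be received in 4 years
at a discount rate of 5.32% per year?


Formula: PV = FV / (1 + r)^n
Substituting: PV = $39,400.00 / (1 + 0.0532)^4
Discount factor: (1.0532)^4 = 1.230392
PV = $39,400.00 / 1.230392 = $32,022.32

$32,022.32


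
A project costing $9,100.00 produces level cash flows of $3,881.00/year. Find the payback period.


Formula: Payback = investment / annual cash flow
Substituting: Payback = $9,100.00 / $3,881.00
Payback = 2.3448 years

2.3448 years


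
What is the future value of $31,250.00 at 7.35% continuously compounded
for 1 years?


Formula: FV = P * e^(r*t)
Exponent: r*t = 0.0735 * 1 = 0.0735
e^(0.0735) = 1.076269
FV = $31,250.00 * 1.076269 = $33,633.39

$33,633.39


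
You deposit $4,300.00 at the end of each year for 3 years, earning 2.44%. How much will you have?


Formula: FV = PMT * ((1+r)^n - 1) / r
Growth factor: (1 + 0.0244)^3 = 1.075001
Numerator: 1.075001 - 1 = 0.075001
FV = $4,300.00 * 0.075001 / 0.0244 = $13,217.32

$13,217.32


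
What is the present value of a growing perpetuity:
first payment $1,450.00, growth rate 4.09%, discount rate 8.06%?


Formula: PV = C / (r - g)
Spread: r - g = 0.0806 - 0.0409 = 0.0397
Substituting: PV = $1,450.00 / 0.0397
PV = $36,523.93

$36,523.93


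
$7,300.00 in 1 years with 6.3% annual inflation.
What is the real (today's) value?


Formula: Real value = nominal / (1 + inflation)^years
Price level: (1 + 0.063)^1 = 1.063
Real value = $7,300.00 / 1.063 = $6,867.36

$6,867.36


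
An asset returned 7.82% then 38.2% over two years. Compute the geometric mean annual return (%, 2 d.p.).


Formula: Geometric mean = ((1+r1)*(1+r2))^(1/2) - 1
Product: (1 + 0.0782) * (1 + 0.382) = 1.0782 * 1.382 = 1.490072
Square root: 1.490072^0.5 = 1.220685
Geometric mean = 1.220685 - 1 = 0.220685
As percentage: 22.07%

22.07%


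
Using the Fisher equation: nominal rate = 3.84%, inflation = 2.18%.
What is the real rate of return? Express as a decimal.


Formula: (1 + r_real) = (1 + r_nom) / (1 + inflation)
Substituting: (1 + r_real) = 1.0384 / 1.0218
(1 + r_real) = 1.016246
r_real = 1.016246 - 1 = 0.016246

0.016246


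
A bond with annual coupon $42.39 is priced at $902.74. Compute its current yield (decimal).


Formula: Current yield = annual coupon / price
Substituting: CY = $42.39 / $902.74
CY = 0.046957

0.046957


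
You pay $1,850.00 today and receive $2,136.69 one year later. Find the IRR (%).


Formula: IRR = C1/C0 - 1
Substituting: IRR = $2,136.69 / $1,850.00 - 1
Ratio: 1.154968 - 1 = 0.154968
IRR = 15.4968%

15.4968%


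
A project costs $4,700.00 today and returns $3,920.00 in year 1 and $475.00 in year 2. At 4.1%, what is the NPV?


Formula: NPV = C0 + C1/(1+r) + C2/(1+r)^2
Discount C1: $3,920.00 / (1 + 0.041) = $3,765.61
Discount C2: $475.00 / (1 + 0.041)^2 = $438.32
NPV = -$4,700.00 + $3,765.61 + $438.32 = -$496.07

-$496.07


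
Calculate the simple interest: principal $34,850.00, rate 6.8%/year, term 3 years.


Formula: I = P * r * t
Substituting: I = $34,850.00 * 0.068 * 3
Step: I = $34,850.00 * 0.204
I = $7,109.40

$7,109.40


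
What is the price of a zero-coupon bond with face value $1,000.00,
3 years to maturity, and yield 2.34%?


Formula: Price = FV / (1 + r)^n
Substituting: Price = $1,000.00 / (1 + 0.0234)^3
Discount factor: (1.0234)^3 = 1.071855
Price = $1,000.00 / 1.071855 = $932.96

$932.96


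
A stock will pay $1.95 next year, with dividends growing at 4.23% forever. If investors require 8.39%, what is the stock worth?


Formula: P = D1 / (r - g)
Spread: r - g = 0.0839 - 0.0423 = 0.0416
Substituting: P = $1.95 / 0.0416
P = $46.88

$46.88


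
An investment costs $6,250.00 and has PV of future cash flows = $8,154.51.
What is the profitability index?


Formula: PI = PV(cash flows) / initial investment
Substituting: PI = $8,154.51 / $6,250.00
PI = 1.3047

1.3047


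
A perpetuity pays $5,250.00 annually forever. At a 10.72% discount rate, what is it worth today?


Formula: PV = C / r
Substituting: PV = $5,250.00 / 0.1072
PV = $48,973.88

$48,973.88


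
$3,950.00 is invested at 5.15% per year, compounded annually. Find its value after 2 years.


Formula: FV = P * (1 + r)^n
Substituting: FV = $3,950.00 * (1 + 0.0515)^2
Growth factor: (1.0515)^2 = 1.105652
FV = $3,950.00 * 1.105652 = $4,367.33

$4,367.33


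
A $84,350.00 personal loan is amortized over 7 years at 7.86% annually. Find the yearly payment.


Formula: PMT = PV * r / (1 - (1+r)^(-n))
Denominator: 1 - (1 + 0.0786)^(-7) = 0.411187
Numerator: $84,350.00 * 0.0786 = 6629.91
PMT = 6629.91 / 0.411187 = $16,123.82

$16,123.82


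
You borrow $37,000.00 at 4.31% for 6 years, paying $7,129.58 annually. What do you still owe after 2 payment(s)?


Formula: Balance = PV*(1+r)^k - PMT*((1+r)^k - 1)/r
Growth: (1 + 0.0431)^2 = 1.088058
Accumulated factor: ((1+r)^k - 1)/r = 2.0431
Balance = $37,000.00 * 1.088058 - $7,129.58 * 2.0431
Balance = $25,691.69

$25,691.69


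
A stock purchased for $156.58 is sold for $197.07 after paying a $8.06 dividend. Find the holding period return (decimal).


Formula: HPR = (P1 - P0 + D) / P0
Gain: $197.07 - $156.58 + $8.06 = $48.55
HPR = $48.55 / $156.58 = 0.3101

0.3101


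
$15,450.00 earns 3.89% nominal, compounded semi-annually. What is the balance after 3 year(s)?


Formula: FV = P * (1 + r/m)^(m*t)
Period rate: r/m = 0.0389 / 2 = 0.01945
Total periods: m*t = 2 * 3 = 6
Growth factor: (1 + 0.01945)^6 = 1.122524
FV = $15,450.00 * 1.122524 = $17,342.99

$17,342.99


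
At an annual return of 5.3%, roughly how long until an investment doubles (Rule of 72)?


Formula: Years ≈ 72 / r
Substituting: Years ≈ 72 / 5.3
Years ≈ 13.6

13.6 years


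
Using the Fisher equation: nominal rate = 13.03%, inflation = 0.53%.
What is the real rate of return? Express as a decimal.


Formula: (1 + r_real) = (1 + r_nom) / (1 + inflation)
Substituting: (1 + r_real) = 1.1303 / 1.0053
(1 + r_real) = 1.124341
r_real = 1.124341 - 1 = 0.124341

0.124341


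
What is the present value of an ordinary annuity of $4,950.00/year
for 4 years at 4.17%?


Formula: PV = PMT * (1 - (1+r)^(-n)) / r
Discount factor: (1 + 0.0417)^(-4) = 0.849238
Bracket: 1 - 0.849238 = 0.150762
PV = $4,950.00 * 0.150762 / 0.0417 = $17,896.23

$17,896.23


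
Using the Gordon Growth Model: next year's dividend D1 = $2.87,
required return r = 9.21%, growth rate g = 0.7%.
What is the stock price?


Formula: P = D1 / (r - g)
Spread: r - g = 0.0921 - 0.007 = 0.0851
Substituting: P = $2.87 / 0.0851
P = $33.73

$33.73


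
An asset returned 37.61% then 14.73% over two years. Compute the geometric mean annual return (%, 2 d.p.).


Formula: Geometric mean = ((1+r1)*(1+r2))^(1/2) - 1
Product: (1 + 0.3761) * (1 + 0.1473) = 1.3761 * 1.1473 = 1.5788
Square root: 1.5788^0.5 = 1.256503
Geometric mean = 1.256503 - 1 = 0.256503
As percentage: 25.65%

25.65%


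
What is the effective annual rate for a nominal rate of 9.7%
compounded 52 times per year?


Formula: EAR = (1 + r/m)^m - 1
Period rate: r/m = 0.097 / 52 = 0.001865
Compounding: (1 + 0.001865)^52 = 1.101761
EAR = 1.101761 - 1 = 0.101761

0.101761
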